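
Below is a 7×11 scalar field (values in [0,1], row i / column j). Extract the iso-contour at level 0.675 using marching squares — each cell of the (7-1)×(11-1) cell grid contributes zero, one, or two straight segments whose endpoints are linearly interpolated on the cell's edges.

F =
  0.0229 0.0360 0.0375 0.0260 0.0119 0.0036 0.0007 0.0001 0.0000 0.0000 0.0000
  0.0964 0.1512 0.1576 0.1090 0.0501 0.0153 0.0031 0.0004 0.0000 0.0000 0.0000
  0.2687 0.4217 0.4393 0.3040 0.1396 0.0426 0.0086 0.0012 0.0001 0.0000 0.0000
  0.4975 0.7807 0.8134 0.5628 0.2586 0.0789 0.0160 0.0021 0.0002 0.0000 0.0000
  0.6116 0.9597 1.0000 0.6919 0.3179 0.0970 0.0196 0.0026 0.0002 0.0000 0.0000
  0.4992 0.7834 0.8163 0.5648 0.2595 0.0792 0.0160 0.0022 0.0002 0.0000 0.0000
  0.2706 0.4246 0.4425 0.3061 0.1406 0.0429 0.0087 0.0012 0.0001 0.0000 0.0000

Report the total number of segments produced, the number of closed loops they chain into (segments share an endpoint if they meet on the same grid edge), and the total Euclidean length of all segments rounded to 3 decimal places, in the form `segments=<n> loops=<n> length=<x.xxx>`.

cell (2,0): code 0100 → (2.706,1.000)–(3.000,0.627)
cell (2,1): code 1100 → (2.630,2.000)–(2.706,1.000)
cell (2,2): code 1000 → (3.000,2.552)–(2.630,2.000)
cell (3,0): code 0110 → (3.000,0.627)–(4.000,0.182)
cell (3,2): code 1101 → (3.869,3.000)–(3.000,2.552)
cell (3,3): code 1000 → (4.000,3.045)–(3.869,3.000)
cell (4,0): code 0110 → (4.000,0.182)–(5.000,0.619)
cell (4,2): code 1011 → (5.000,2.562)–(4.133,3.000)
cell (4,3): code 0001 → (4.133,3.000)–(4.000,3.045)
cell (5,0): code 0010 → (5.000,0.619)–(5.302,1.000)
cell (5,1): code 0011 → (5.302,1.000)–(5.378,2.000)
cell (5,2): code 0001 → (5.378,2.000)–(5.000,2.562)
total: 12 segments, chained into 1 closed loop(s), length Σ = 8.723095

segments=12 loops=1 length=8.723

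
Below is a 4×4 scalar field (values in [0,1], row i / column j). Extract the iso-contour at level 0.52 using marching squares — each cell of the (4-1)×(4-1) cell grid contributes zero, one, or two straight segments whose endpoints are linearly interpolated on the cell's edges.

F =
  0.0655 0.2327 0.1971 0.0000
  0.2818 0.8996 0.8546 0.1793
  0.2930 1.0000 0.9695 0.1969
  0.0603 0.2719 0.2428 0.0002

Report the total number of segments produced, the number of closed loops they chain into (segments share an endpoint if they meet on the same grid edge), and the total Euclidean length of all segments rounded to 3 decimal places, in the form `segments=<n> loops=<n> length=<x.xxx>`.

cell (0,0): code 0100 → (0.431,1.000)–(1.000,0.386)
cell (0,1): code 1100 → (0.491,2.000)–(0.431,1.000)
cell (0,2): code 1000 → (1.000,2.495)–(0.491,2.000)
cell (1,0): code 0110 → (1.000,0.386)–(2.000,0.321)
cell (1,2): code 1001 → (2.000,2.582)–(1.000,2.495)
cell (2,0): code 0010 → (2.000,0.321)–(2.659,1.000)
cell (2,1): code 0011 → (2.659,1.000)–(2.619,2.000)
cell (2,2): code 0001 → (2.619,2.000)–(2.000,2.582)
total: 8 segments, chained into 1 closed loop(s), length Σ = 7.351787

segments=8 loops=1 length=7.352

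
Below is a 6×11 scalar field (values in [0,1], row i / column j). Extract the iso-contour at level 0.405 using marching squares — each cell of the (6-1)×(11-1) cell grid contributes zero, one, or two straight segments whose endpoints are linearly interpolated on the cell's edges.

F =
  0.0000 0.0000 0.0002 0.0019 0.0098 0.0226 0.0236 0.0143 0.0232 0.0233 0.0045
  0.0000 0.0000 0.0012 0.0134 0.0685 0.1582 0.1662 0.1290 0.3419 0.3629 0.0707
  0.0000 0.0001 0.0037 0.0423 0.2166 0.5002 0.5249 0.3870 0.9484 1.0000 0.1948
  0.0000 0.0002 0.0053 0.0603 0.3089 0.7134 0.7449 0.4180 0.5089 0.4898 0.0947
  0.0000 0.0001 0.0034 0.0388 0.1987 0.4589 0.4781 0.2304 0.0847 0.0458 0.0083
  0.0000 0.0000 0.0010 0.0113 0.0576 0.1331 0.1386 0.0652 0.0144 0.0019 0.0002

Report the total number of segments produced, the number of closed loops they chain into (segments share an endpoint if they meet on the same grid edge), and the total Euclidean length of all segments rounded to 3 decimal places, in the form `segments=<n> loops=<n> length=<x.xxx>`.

segments=18 loops=1 length=15.520

cell (1,4): code 0100 → (1.722,5.000)–(2.000,4.664)
cell (1,5): code 1100 → (1.666,6.000)–(1.722,5.000)
cell (1,6): code 1000 → (2.000,6.869)–(1.666,6.000)
cell (1,7): code 0100 → (1.104,8.000)–(2.000,7.032)
cell (1,8): code 1100 → (1.066,9.000)–(1.104,8.000)
cell (1,9): code 1000 → (2.000,9.739)–(1.066,9.000)
cell (2,4): code 0110 → (2.000,4.664)–(3.000,4.238)
cell (2,6): code 1101 → (2.581,7.000)–(2.000,6.869)
cell (2,7): code 1110 → (2.000,7.032)–(2.581,7.000)
cell (2,9): code 1001 → (3.000,9.215)–(2.000,9.739)
cell (3,4): code 0110 → (3.000,4.238)–(4.000,4.793)
cell (3,6): code 1011 → (4.000,6.295)–(3.069,7.000)
cell (3,7): code 0011 → (3.069,7.000)–(3.245,8.000)
cell (3,8): code 0011 → (3.245,8.000)–(3.191,9.000)
cell (3,9): code 0001 → (3.191,9.000)–(3.000,9.215)
cell (4,4): code 0010 → (4.000,4.793)–(4.165,5.000)
cell (4,5): code 0011 → (4.165,5.000)–(4.215,6.000)
cell (4,6): code 0001 → (4.215,6.000)–(4.000,6.295)
total: 18 segments, chained into 1 closed loop(s), length Σ = 15.519820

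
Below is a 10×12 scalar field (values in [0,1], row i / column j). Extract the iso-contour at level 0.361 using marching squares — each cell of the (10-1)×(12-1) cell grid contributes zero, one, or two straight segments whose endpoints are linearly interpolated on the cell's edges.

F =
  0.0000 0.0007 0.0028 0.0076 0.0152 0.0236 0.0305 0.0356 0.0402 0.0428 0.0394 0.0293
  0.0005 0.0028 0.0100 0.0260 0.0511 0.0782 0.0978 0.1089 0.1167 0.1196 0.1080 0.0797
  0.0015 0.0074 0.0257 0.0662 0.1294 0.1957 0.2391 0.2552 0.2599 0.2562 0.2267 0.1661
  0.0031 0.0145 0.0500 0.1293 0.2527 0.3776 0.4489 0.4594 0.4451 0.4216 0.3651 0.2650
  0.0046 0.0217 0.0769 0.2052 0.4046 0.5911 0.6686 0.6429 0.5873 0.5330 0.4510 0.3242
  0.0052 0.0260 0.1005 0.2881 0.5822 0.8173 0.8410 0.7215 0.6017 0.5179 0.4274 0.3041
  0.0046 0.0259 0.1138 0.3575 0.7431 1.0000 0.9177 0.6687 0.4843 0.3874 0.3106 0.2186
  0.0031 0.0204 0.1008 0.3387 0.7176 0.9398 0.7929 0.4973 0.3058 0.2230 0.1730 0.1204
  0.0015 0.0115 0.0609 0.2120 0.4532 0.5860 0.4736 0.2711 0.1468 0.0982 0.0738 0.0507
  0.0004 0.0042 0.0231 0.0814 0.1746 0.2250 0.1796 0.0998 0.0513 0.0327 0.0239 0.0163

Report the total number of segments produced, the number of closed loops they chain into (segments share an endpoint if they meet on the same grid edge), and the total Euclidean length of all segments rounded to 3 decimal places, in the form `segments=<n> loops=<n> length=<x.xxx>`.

segments=26 loops=1 length=21.617

cell (2,4): code 0100 → (2.909,5.000)–(3.000,4.867)
cell (2,5): code 1100 → (2.581,6.000)–(2.909,5.000)
cell (2,6): code 1100 → (2.518,7.000)–(2.581,6.000)
cell (2,7): code 1100 → (2.546,8.000)–(2.518,7.000)
cell (2,8): code 1100 → (2.634,9.000)–(2.546,8.000)
cell (2,9): code 1100 → (2.970,10.000)–(2.634,9.000)
cell (2,10): code 1000 → (3.000,10.041)–(2.970,10.000)
cell (3,3): code 0100 → (3.713,4.000)–(4.000,3.781)
cell (3,4): code 1110 → (3.000,4.867)–(3.713,4.000)
cell (3,10): code 1001 → (4.000,10.710)–(3.000,10.041)
cell (4,3): code 0110 → (4.000,3.781)–(5.000,3.248)
cell (4,10): code 1001 → (5.000,10.539)–(4.000,10.710)
cell (5,3): code 0110 → (5.000,3.248)–(6.000,3.009)
cell (5,9): code 1011 → (6.000,9.344)–(5.568,10.000)
cell (5,10): code 0001 → (5.568,10.000)–(5.000,10.539)
cell (6,3): code 0110 → (6.000,3.009)–(7.000,3.059)
cell (6,7): code 1011 → (7.000,7.712)–(6.691,8.000)
cell (6,8): code 0011 → (6.691,8.000)–(6.161,9.000)
cell (6,9): code 0001 → (6.161,9.000)–(6.000,9.344)
cell (7,3): code 0110 → (7.000,3.059)–(8.000,3.618)
cell (7,6): code 1011 → (8.000,6.556)–(7.603,7.000)
cell (7,7): code 0001 → (7.603,7.000)–(7.000,7.712)
cell (8,3): code 0010 → (8.000,3.618)–(8.331,4.000)
cell (8,4): code 0011 → (8.331,4.000)–(8.623,5.000)
cell (8,5): code 0011 → (8.623,5.000)–(8.383,6.000)
cell (8,6): code 0001 → (8.383,6.000)–(8.000,6.556)
total: 26 segments, chained into 1 closed loop(s), length Σ = 21.616836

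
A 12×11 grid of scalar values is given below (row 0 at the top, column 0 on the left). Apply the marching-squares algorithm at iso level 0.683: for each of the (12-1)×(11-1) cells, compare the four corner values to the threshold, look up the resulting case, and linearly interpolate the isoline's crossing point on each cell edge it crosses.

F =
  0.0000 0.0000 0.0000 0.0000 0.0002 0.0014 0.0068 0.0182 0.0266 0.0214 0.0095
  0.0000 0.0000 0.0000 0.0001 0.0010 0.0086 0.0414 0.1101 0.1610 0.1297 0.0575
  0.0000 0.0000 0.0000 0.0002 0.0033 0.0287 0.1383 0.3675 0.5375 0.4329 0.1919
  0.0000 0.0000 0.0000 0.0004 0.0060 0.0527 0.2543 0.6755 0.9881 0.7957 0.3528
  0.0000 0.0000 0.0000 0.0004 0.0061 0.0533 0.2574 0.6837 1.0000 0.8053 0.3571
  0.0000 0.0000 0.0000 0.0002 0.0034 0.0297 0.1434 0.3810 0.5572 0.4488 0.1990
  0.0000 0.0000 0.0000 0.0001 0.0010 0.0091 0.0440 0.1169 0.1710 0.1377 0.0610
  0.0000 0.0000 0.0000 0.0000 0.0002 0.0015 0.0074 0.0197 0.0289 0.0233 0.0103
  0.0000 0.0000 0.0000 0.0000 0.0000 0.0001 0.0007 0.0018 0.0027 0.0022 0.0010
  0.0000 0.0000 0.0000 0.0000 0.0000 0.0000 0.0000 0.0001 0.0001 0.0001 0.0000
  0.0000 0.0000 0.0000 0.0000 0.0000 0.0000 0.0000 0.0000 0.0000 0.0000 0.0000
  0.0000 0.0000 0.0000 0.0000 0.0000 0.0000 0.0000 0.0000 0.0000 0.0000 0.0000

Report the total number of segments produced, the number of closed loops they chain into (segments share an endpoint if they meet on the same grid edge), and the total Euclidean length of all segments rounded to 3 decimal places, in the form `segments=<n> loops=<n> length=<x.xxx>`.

segments=10 loops=1 length=7.392

cell (2,7): code 0100 → (2.323,8.000)–(3.000,7.024)
cell (2,8): code 1100 → (2.689,9.000)–(2.323,8.000)
cell (2,9): code 1000 → (3.000,9.254)–(2.689,9.000)
cell (3,6): code 0100 → (3.915,7.000)–(4.000,6.998)
cell (3,7): code 1110 → (3.000,7.024)–(3.915,7.000)
cell (3,9): code 1001 → (4.000,9.273)–(3.000,9.254)
cell (4,6): code 0010 → (4.000,6.998)–(4.002,7.000)
cell (4,7): code 0011 → (4.002,7.000)–(4.716,8.000)
cell (4,8): code 0011 → (4.716,8.000)–(4.343,9.000)
cell (4,9): code 0001 → (4.343,9.000)–(4.000,9.273)
total: 10 segments, chained into 1 closed loop(s), length Σ = 7.391885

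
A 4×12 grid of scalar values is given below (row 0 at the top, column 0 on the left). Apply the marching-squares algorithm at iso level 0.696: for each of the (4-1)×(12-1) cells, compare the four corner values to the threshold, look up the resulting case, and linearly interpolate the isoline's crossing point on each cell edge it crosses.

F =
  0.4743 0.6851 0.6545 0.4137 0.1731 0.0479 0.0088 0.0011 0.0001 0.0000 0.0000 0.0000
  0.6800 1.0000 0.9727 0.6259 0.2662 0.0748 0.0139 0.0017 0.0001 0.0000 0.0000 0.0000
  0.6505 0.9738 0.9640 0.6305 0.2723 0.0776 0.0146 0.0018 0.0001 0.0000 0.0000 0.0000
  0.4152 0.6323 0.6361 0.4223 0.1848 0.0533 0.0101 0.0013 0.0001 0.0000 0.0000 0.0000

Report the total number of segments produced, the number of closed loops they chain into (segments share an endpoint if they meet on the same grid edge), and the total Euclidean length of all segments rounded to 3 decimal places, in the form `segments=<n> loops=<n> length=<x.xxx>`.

cell (0,0): code 0100 → (0.035,1.000)–(1.000,0.050)
cell (0,1): code 1100 → (0.130,2.000)–(0.035,1.000)
cell (0,2): code 1000 → (1.000,2.798)–(0.130,2.000)
cell (1,0): code 0110 → (1.000,0.050)–(2.000,0.141)
cell (1,2): code 1001 → (2.000,2.804)–(1.000,2.798)
cell (2,0): code 0010 → (2.000,0.141)–(2.813,1.000)
cell (2,1): code 0011 → (2.813,1.000)–(2.817,2.000)
cell (2,2): code 0001 → (2.817,2.000)–(2.000,2.804)
total: 8 segments, chained into 1 closed loop(s), length Σ = 8.872738

segments=8 loops=1 length=8.873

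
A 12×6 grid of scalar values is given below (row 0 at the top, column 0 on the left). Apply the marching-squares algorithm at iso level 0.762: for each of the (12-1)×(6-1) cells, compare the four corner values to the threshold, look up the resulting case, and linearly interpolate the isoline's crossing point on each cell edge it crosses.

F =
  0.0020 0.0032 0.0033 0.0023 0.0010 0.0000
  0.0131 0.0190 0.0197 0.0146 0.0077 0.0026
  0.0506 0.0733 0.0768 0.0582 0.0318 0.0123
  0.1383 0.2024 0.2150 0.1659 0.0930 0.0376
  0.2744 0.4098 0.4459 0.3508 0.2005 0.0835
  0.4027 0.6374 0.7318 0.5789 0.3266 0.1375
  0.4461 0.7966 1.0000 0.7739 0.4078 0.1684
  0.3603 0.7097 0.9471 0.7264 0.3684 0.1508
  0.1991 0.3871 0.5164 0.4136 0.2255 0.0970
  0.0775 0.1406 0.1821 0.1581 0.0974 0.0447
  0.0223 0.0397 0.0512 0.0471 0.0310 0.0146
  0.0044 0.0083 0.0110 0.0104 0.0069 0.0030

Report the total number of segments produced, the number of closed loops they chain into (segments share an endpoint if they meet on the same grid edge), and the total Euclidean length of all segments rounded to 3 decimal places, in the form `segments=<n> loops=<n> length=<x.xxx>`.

segments=10 loops=1 length=6.712

cell (5,0): code 0100 → (5.783,1.000)–(6.000,0.901)
cell (5,1): code 1100 → (5.113,2.000)–(5.783,1.000)
cell (5,2): code 1100 → (5.939,3.000)–(5.113,2.000)
cell (5,3): code 1000 → (6.000,3.033)–(5.939,3.000)
cell (6,0): code 0010 → (6.000,0.901)–(6.398,1.000)
cell (6,1): code 0111 → (6.398,1.000)–(7.000,1.220)
cell (6,2): code 1011 → (7.000,2.839)–(6.251,3.000)
cell (6,3): code 0001 → (6.251,3.000)–(6.000,3.033)
cell (7,1): code 0010 → (7.000,1.220)–(7.430,2.000)
cell (7,2): code 0001 → (7.430,2.000)–(7.000,2.839)
total: 10 segments, chained into 1 closed loop(s), length Σ = 6.711907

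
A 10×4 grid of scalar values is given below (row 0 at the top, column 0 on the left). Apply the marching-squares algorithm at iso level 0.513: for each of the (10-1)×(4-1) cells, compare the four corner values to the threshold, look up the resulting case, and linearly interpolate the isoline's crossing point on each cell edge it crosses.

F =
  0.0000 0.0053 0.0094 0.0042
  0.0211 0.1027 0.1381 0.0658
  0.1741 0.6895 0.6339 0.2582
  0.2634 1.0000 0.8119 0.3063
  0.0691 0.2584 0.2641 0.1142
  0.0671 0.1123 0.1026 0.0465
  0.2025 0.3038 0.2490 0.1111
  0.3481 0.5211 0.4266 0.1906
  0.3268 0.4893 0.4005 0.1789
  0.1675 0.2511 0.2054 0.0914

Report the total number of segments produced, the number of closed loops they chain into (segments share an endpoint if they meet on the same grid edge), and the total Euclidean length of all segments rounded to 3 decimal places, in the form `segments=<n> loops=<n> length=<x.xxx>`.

cell (1,0): code 0100 → (1.699,1.000)–(2.000,0.658)
cell (1,1): code 1100 → (1.756,2.000)–(1.699,1.000)
cell (1,2): code 1000 → (2.000,2.322)–(1.756,2.000)
cell (2,0): code 0110 → (2.000,0.658)–(3.000,0.339)
cell (2,2): code 1001 → (3.000,2.591)–(2.000,2.322)
cell (3,0): code 0010 → (3.000,0.339)–(3.657,1.000)
cell (3,1): code 0011 → (3.657,1.000)–(3.546,2.000)
cell (3,2): code 0001 → (3.546,2.000)–(3.000,2.591)
cell (6,0): code 0100 → (6.963,1.000)–(7.000,0.953)
cell (6,1): code 1000 → (7.000,1.086)–(6.963,1.000)
cell (7,0): code 0010 → (7.000,0.953)–(7.255,1.000)
cell (7,1): code 0001 → (7.255,1.000)–(7.000,1.086)
total: 12 segments, chained into 2 closed loop(s), length Σ = 7.369915

segments=12 loops=2 length=7.370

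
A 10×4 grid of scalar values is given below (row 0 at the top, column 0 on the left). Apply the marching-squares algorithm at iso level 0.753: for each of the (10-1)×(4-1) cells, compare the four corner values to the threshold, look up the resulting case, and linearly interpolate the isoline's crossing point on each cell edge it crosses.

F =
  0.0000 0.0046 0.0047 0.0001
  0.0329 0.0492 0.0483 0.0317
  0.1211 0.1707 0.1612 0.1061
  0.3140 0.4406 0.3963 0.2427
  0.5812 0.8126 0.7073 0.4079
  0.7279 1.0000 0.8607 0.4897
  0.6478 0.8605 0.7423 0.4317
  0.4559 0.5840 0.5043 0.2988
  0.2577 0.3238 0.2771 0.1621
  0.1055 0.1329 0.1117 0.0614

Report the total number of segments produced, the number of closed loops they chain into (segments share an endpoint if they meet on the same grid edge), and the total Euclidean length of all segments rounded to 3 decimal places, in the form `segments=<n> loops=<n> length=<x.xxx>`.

segments=10 loops=1 length=7.158

cell (3,0): code 0100 → (3.840,1.000)–(4.000,0.742)
cell (3,1): code 1000 → (4.000,1.566)–(3.840,1.000)
cell (4,0): code 0110 → (4.000,0.742)–(5.000,0.092)
cell (4,1): code 1101 → (4.298,2.000)–(4.000,1.566)
cell (4,2): code 1000 → (5.000,2.290)–(4.298,2.000)
cell (5,0): code 0110 → (5.000,0.092)–(6.000,0.495)
cell (5,1): code 1011 → (6.000,1.909)–(5.910,2.000)
cell (5,2): code 0001 → (5.910,2.000)–(5.000,2.290)
cell (6,0): code 0010 → (6.000,0.495)–(6.389,1.000)
cell (6,1): code 0001 → (6.389,1.000)–(6.000,1.909)
total: 10 segments, chained into 1 closed loop(s), length Σ = 7.157888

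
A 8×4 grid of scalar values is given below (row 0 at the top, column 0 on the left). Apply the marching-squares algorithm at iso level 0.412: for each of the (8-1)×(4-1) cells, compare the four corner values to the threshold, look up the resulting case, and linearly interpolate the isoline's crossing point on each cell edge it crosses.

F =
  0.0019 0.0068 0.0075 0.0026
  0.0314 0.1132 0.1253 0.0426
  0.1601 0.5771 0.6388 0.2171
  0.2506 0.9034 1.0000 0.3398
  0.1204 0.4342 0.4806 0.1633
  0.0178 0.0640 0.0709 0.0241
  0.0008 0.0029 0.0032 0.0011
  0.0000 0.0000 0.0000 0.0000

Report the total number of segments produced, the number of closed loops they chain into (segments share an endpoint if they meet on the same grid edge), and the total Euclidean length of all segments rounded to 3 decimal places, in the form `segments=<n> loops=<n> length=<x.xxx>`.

segments=10 loops=1 length=8.143

cell (1,0): code 0100 → (1.644,1.000)–(2.000,0.604)
cell (1,1): code 1100 → (1.558,2.000)–(1.644,1.000)
cell (1,2): code 1000 → (2.000,2.538)–(1.558,2.000)
cell (2,0): code 0110 → (2.000,0.604)–(3.000,0.247)
cell (2,2): code 1001 → (3.000,2.891)–(2.000,2.538)
cell (3,0): code 0110 → (3.000,0.247)–(4.000,0.929)
cell (3,2): code 1001 → (4.000,2.216)–(3.000,2.891)
cell (4,0): code 0010 → (4.000,0.929)–(4.060,1.000)
cell (4,1): code 0011 → (4.060,1.000)–(4.167,2.000)
cell (4,2): code 0001 → (4.167,2.000)–(4.000,2.216)
total: 10 segments, chained into 1 closed loop(s), length Σ = 8.142718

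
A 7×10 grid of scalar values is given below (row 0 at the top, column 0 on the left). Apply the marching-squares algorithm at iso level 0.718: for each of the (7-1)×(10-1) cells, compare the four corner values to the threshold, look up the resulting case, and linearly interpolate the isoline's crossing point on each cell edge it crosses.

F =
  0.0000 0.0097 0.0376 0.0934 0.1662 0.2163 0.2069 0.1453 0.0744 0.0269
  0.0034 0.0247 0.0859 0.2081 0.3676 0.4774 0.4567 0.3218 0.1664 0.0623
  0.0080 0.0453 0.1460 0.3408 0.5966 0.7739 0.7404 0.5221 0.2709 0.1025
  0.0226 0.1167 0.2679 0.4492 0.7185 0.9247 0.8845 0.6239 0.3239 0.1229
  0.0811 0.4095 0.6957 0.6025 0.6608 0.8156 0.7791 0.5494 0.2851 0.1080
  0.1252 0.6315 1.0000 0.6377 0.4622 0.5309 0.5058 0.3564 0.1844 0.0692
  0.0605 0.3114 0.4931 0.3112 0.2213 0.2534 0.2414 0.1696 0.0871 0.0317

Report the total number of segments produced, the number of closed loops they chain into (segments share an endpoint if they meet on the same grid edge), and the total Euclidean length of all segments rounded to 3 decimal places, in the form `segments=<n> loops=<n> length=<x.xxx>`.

cell (1,4): code 0100 → (1.811,5.000)–(2.000,4.685)
cell (1,5): code 1100 → (1.921,6.000)–(1.811,5.000)
cell (1,6): code 1000 → (2.000,6.103)–(1.921,6.000)
cell (2,3): code 0100 → (2.996,4.000)–(3.000,3.998)
cell (2,4): code 1110 → (2.000,4.685)–(2.996,4.000)
cell (2,6): code 1001 → (3.000,6.639)–(2.000,6.103)
cell (3,3): code 0010 → (3.000,3.998)–(3.009,4.000)
cell (3,4): code 0111 → (3.009,4.000)–(4.000,4.370)
cell (3,6): code 1001 → (4.000,6.266)–(3.000,6.639)
cell (4,1): code 0100 → (4.073,2.000)–(5.000,1.235)
cell (4,2): code 1000 → (5.000,2.778)–(4.073,2.000)
cell (4,4): code 0010 → (4.000,4.370)–(4.343,5.000)
cell (4,5): code 0011 → (4.343,5.000)–(4.224,6.000)
cell (4,6): code 0001 → (4.224,6.000)–(4.000,6.266)
cell (5,1): code 0010 → (5.000,1.235)–(5.556,2.000)
cell (5,2): code 0001 → (5.556,2.000)–(5.000,2.778)
total: 16 segments, chained into 2 closed loop(s), length Σ = 12.371851

segments=16 loops=2 length=12.372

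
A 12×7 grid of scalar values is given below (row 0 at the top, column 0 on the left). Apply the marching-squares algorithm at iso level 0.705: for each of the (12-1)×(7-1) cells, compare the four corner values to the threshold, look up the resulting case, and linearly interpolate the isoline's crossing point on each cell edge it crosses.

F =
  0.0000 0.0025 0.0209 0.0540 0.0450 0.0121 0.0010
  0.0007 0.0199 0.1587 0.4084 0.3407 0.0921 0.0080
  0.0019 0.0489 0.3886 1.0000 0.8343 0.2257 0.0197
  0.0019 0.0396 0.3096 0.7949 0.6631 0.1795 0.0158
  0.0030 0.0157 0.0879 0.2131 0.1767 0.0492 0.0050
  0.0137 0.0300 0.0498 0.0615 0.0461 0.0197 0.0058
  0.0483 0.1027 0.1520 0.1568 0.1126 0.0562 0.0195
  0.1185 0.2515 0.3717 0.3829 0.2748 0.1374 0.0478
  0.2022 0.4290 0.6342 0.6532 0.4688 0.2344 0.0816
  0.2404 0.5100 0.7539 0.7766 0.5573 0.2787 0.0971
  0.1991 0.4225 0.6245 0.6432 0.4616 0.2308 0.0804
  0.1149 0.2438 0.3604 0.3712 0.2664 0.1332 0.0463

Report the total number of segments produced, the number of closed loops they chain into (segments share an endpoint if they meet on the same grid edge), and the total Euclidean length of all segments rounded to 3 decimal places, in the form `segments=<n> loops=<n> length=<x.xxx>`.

segments=14 loops=2 length=9.432

cell (1,2): code 0100 → (1.501,3.000)–(2.000,2.518)
cell (1,3): code 1100 → (1.738,4.000)–(1.501,3.000)
cell (1,4): code 1000 → (2.000,4.212)–(1.738,4.000)
cell (2,2): code 0110 → (2.000,2.518)–(3.000,2.815)
cell (2,3): code 1011 → (3.000,3.682)–(2.755,4.000)
cell (2,4): code 0001 → (2.755,4.000)–(2.000,4.212)
cell (3,2): code 0010 → (3.000,2.815)–(3.155,3.000)
cell (3,3): code 0001 → (3.155,3.000)–(3.000,3.682)
cell (8,1): code 0100 → (8.591,2.000)–(9.000,1.800)
cell (8,2): code 1100 → (8.420,3.000)–(8.591,2.000)
cell (8,3): code 1000 → (9.000,3.326)–(8.420,3.000)
cell (9,1): code 0010 → (9.000,1.800)–(9.378,2.000)
cell (9,2): code 0011 → (9.378,2.000)–(9.537,3.000)
cell (9,3): code 0001 → (9.537,3.000)–(9.000,3.326)
total: 14 segments, chained into 2 closed loop(s), length Σ = 9.432445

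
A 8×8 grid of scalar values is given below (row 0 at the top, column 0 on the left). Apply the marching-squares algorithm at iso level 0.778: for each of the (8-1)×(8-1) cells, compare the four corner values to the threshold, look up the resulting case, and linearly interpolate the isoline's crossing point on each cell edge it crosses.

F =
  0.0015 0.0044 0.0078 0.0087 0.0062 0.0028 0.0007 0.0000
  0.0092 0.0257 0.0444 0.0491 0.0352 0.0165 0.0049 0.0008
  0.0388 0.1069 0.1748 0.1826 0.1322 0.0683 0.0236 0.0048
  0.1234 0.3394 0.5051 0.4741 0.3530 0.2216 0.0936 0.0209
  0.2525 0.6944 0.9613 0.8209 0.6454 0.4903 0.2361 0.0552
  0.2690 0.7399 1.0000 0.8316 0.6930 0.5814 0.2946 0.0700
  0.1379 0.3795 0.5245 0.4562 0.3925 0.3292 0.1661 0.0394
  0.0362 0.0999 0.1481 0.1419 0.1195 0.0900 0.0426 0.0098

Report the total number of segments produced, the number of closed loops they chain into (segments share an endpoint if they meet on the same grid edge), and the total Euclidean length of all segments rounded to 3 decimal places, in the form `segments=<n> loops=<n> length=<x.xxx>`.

segments=8 loops=1 length=6.568

cell (3,1): code 0100 → (3.598,2.000)–(4.000,1.313)
cell (3,2): code 1100 → (3.876,3.000)–(3.598,2.000)
cell (3,3): code 1000 → (4.000,3.244)–(3.876,3.000)
cell (4,1): code 0110 → (4.000,1.313)–(5.000,1.146)
cell (4,3): code 1001 → (5.000,3.387)–(4.000,3.244)
cell (5,1): code 0010 → (5.000,1.146)–(5.467,2.000)
cell (5,2): code 0011 → (5.467,2.000)–(5.143,3.000)
cell (5,3): code 0001 → (5.143,3.000)–(5.000,3.387)
total: 8 segments, chained into 1 closed loop(s), length Σ = 6.567778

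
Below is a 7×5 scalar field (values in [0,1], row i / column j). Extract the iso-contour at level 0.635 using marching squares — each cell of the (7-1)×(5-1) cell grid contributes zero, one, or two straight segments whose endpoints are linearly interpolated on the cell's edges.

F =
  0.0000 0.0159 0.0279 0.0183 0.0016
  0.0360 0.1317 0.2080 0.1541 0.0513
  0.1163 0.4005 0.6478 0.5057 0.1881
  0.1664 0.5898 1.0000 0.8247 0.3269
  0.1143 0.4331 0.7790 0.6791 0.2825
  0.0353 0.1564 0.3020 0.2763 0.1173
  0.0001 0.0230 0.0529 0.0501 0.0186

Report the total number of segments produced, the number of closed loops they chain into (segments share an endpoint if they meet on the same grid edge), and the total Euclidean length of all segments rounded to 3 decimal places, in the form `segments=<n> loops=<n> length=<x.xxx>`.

segments=10 loops=1 length=6.992

cell (1,1): code 0100 → (1.971,2.000)–(2.000,1.948)
cell (1,2): code 1000 → (2.000,2.090)–(1.971,2.000)
cell (2,1): code 0110 → (2.000,1.948)–(3.000,1.110)
cell (2,2): code 1101 → (2.405,3.000)–(2.000,2.090)
cell (2,3): code 1000 → (3.000,3.381)–(2.405,3.000)
cell (3,1): code 0110 → (3.000,1.110)–(4.000,1.584)
cell (3,3): code 1001 → (4.000,3.111)–(3.000,3.381)
cell (4,1): code 0010 → (4.000,1.584)–(4.302,2.000)
cell (4,2): code 0011 → (4.302,2.000)–(4.109,3.000)
cell (4,3): code 0001 → (4.109,3.000)–(4.000,3.111)
total: 10 segments, chained into 1 closed loop(s), length Σ = 6.992038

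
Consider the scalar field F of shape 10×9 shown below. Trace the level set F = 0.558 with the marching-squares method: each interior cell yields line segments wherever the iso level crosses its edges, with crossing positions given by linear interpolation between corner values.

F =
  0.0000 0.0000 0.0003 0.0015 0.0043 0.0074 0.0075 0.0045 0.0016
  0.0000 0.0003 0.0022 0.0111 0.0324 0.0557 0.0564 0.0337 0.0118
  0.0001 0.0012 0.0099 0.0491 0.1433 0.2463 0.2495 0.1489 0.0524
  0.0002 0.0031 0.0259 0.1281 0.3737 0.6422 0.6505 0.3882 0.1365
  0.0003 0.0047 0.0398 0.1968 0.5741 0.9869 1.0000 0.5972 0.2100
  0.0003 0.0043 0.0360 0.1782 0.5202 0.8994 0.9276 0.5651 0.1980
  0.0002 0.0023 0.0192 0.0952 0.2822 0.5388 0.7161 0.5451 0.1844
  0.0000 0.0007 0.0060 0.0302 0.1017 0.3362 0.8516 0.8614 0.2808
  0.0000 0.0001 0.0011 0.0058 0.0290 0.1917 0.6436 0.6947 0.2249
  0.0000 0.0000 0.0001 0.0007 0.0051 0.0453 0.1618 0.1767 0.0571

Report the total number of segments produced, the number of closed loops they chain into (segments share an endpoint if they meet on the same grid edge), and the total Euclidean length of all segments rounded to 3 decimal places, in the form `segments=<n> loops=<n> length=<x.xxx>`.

segments=22 loops=1 length=14.718

cell (2,4): code 0100 → (2.787,5.000)–(3.000,4.686)
cell (2,5): code 1100 → (2.769,6.000)–(2.787,5.000)
cell (2,6): code 1000 → (3.000,6.353)–(2.769,6.000)
cell (3,3): code 0100 → (3.920,4.000)–(4.000,3.957)
cell (3,4): code 1110 → (3.000,4.686)–(3.920,4.000)
cell (3,6): code 1101 → (3.812,7.000)–(3.000,6.353)
cell (3,7): code 1000 → (4.000,7.101)–(3.812,7.000)
cell (4,3): code 0010 → (4.000,3.957)–(4.299,4.000)
cell (4,4): code 0111 → (4.299,4.000)–(5.000,4.100)
cell (4,7): code 1001 → (5.000,7.019)–(4.000,7.101)
cell (5,4): code 0010 → (5.000,4.100)–(5.947,5.000)
cell (5,5): code 0111 → (5.947,5.000)–(6.000,5.108)
cell (5,6): code 1011 → (6.000,6.925)–(5.355,7.000)
cell (5,7): code 0001 → (5.355,7.000)–(5.000,7.019)
cell (6,5): code 0110 → (6.000,5.108)–(7.000,5.430)
cell (6,6): code 1101 → (6.041,7.000)–(6.000,6.925)
cell (6,7): code 1000 → (7.000,7.523)–(6.041,7.000)
cell (7,5): code 0110 → (7.000,5.430)–(8.000,5.811)
cell (7,7): code 1001 → (8.000,7.291)–(7.000,7.523)
cell (8,5): code 0010 → (8.000,5.811)–(8.178,6.000)
cell (8,6): code 0011 → (8.178,6.000)–(8.264,7.000)
cell (8,7): code 0001 → (8.264,7.000)–(8.000,7.291)
total: 22 segments, chained into 1 closed loop(s), length Σ = 14.717685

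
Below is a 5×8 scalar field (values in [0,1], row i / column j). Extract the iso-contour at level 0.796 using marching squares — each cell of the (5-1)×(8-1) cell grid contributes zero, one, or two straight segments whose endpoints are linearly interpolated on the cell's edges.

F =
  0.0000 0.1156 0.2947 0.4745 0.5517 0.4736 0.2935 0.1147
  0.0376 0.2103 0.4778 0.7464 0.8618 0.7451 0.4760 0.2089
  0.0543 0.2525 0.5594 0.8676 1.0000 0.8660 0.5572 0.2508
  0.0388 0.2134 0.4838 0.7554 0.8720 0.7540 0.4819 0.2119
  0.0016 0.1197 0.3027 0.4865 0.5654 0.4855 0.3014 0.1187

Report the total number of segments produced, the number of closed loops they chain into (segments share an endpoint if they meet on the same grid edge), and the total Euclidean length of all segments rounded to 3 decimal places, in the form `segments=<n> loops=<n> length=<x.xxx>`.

segments=12 loops=1 length=7.418

cell (0,3): code 0100 → (0.788,4.000)–(1.000,3.430)
cell (0,4): code 1000 → (1.000,4.564)–(0.788,4.000)
cell (1,2): code 0100 → (1.409,3.000)–(2.000,2.768)
cell (1,3): code 1110 → (1.000,3.430)–(1.409,3.000)
cell (1,4): code 1101 → (1.421,5.000)–(1.000,4.564)
cell (1,5): code 1000 → (2.000,5.227)–(1.421,5.000)
cell (2,2): code 0010 → (2.000,2.768)–(2.638,3.000)
cell (2,3): code 0111 → (2.638,3.000)–(3.000,3.348)
cell (2,4): code 1011 → (3.000,4.644)–(2.625,5.000)
cell (2,5): code 0001 → (2.625,5.000)–(2.000,5.227)
cell (3,3): code 0010 → (3.000,3.348)–(3.248,4.000)
cell (3,4): code 0001 → (3.248,4.000)–(3.000,4.644)
total: 12 segments, chained into 1 closed loop(s), length Σ = 7.417722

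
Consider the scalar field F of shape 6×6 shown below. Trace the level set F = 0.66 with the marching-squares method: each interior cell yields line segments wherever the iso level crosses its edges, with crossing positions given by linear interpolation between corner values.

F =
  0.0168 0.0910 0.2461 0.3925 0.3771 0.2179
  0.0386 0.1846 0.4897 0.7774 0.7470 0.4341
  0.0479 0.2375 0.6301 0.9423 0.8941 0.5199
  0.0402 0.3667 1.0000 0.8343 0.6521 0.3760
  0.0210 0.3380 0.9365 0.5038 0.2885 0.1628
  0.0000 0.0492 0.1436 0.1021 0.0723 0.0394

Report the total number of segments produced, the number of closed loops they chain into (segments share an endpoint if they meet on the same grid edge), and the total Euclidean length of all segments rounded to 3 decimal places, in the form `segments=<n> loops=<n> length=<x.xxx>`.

segments=14 loops=1 length=10.444

cell (0,2): code 0100 → (0.695,3.000)–(1.000,2.592)
cell (0,3): code 1100 → (0.765,4.000)–(0.695,3.000)
cell (0,4): code 1000 → (1.000,4.278)–(0.765,4.000)
cell (1,2): code 0110 → (1.000,2.592)–(2.000,2.096)
cell (1,4): code 1001 → (2.000,4.626)–(1.000,4.278)
cell (2,1): code 0100 → (2.081,2.000)–(3.000,1.463)
cell (2,2): code 1110 → (2.000,2.096)–(2.081,2.000)
cell (2,3): code 1011 → (3.000,3.957)–(2.967,4.000)
cell (2,4): code 0001 → (2.967,4.000)–(2.000,4.626)
cell (3,1): code 0110 → (3.000,1.463)–(4.000,1.538)
cell (3,2): code 1011 → (4.000,2.639)–(3.527,3.000)
cell (3,3): code 0001 → (3.527,3.000)–(3.000,3.957)
cell (4,1): code 0010 → (4.000,1.538)–(4.349,2.000)
cell (4,2): code 0001 → (4.349,2.000)–(4.000,2.639)
total: 14 segments, chained into 1 closed loop(s), length Σ = 10.443851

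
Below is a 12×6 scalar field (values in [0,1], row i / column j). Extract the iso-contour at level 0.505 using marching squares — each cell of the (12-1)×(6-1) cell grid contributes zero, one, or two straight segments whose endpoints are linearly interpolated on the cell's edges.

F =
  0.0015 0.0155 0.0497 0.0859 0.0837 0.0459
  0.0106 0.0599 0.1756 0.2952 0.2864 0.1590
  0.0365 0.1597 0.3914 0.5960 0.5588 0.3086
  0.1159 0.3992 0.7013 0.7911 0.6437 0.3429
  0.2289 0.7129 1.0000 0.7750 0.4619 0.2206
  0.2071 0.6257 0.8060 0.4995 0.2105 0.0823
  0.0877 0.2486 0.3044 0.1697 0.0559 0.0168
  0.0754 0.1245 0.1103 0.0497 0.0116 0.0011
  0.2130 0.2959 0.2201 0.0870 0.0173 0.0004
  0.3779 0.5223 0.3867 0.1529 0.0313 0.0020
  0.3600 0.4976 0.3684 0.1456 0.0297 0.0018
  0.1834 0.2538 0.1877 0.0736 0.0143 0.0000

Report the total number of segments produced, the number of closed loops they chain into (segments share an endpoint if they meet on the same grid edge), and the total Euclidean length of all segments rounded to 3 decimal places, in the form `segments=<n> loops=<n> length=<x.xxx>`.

cell (1,2): code 0100 → (1.697,3.000)–(2.000,2.555)
cell (1,3): code 1100 → (1.802,4.000)–(1.697,3.000)
cell (1,4): code 1000 → (2.000,4.215)–(1.802,4.000)
cell (2,1): code 0100 → (2.367,2.000)–(3.000,1.350)
cell (2,2): code 1110 → (2.000,2.555)–(2.367,2.000)
cell (2,4): code 1001 → (3.000,4.461)–(2.000,4.215)
cell (3,0): code 0100 → (3.337,1.000)–(4.000,0.570)
cell (3,1): code 1110 → (3.000,1.350)–(3.337,1.000)
cell (3,3): code 1011 → (4.000,3.862)–(3.763,4.000)
cell (3,4): code 0001 → (3.763,4.000)–(3.000,4.461)
cell (4,0): code 0110 → (4.000,0.570)–(5.000,0.712)
cell (4,2): code 1011 → (5.000,2.982)–(4.980,3.000)
cell (4,3): code 0001 → (4.980,3.000)–(4.000,3.862)
cell (5,0): code 0010 → (5.000,0.712)–(5.320,1.000)
cell (5,1): code 0011 → (5.320,1.000)–(5.600,2.000)
cell (5,2): code 0001 → (5.600,2.000)–(5.000,2.982)
cell (8,0): code 0100 → (8.924,1.000)–(9.000,0.880)
cell (8,1): code 1000 → (9.000,1.128)–(8.924,1.000)
cell (9,0): code 0010 → (9.000,0.880)–(9.700,1.000)
cell (9,1): code 0001 → (9.700,1.000)–(9.000,1.128)
total: 20 segments, chained into 2 closed loop(s), length Σ = 13.555171

segments=20 loops=2 length=13.555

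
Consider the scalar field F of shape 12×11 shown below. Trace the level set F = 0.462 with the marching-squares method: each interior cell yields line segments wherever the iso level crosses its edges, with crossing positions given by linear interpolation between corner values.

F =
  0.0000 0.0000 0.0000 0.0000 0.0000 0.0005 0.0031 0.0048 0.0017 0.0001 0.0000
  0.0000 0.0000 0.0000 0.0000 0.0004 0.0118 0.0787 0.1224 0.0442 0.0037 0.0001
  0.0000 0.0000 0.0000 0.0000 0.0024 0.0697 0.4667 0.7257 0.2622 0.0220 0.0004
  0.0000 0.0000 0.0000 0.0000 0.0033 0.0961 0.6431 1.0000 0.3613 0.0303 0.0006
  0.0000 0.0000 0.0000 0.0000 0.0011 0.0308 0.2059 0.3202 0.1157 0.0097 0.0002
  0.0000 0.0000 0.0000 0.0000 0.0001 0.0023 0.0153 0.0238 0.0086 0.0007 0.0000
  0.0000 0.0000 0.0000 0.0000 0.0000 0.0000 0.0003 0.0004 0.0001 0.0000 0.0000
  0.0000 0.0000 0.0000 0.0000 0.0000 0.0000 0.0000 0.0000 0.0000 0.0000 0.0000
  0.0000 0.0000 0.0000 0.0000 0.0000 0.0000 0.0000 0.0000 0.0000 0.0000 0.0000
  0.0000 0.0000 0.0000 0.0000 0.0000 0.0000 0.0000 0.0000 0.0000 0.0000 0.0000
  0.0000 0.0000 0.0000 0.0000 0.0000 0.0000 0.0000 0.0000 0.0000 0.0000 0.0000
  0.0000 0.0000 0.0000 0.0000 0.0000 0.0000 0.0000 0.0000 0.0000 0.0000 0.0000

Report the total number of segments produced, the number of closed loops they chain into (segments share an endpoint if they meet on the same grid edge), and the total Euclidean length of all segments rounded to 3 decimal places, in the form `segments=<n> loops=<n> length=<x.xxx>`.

segments=8 loops=1 length=6.662

cell (1,5): code 0100 → (1.988,6.000)–(2.000,5.988)
cell (1,6): code 1100 → (1.563,7.000)–(1.988,6.000)
cell (1,7): code 1000 → (2.000,7.569)–(1.563,7.000)
cell (2,5): code 0110 → (2.000,5.988)–(3.000,5.669)
cell (2,7): code 1001 → (3.000,7.842)–(2.000,7.569)
cell (3,5): code 0010 → (3.000,5.669)–(3.414,6.000)
cell (3,6): code 0011 → (3.414,6.000)–(3.791,7.000)
cell (3,7): code 0001 → (3.791,7.000)–(3.000,7.842)
total: 8 segments, chained into 1 closed loop(s), length Σ = 6.662213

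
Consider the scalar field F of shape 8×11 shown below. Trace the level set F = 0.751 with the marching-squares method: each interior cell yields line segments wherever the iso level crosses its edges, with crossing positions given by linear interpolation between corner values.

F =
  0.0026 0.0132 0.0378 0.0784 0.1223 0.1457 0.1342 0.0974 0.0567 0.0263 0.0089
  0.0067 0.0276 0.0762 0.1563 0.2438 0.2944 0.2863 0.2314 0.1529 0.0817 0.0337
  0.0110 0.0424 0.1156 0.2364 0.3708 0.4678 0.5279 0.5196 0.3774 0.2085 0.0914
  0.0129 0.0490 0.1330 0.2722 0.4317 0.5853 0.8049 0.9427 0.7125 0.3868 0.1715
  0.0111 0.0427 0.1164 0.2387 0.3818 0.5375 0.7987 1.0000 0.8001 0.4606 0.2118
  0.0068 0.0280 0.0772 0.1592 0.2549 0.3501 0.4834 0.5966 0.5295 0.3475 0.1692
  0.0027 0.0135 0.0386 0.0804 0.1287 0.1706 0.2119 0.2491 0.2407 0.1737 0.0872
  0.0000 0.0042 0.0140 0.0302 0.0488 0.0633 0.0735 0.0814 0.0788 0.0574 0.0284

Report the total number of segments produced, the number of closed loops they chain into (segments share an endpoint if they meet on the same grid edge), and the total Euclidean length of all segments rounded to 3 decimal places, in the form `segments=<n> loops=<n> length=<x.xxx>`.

segments=10 loops=1 length=7.008

cell (2,5): code 0100 → (2.805,6.000)–(3.000,5.755)
cell (2,6): code 1100 → (2.547,7.000)–(2.805,6.000)
cell (2,7): code 1000 → (3.000,7.833)–(2.547,7.000)
cell (3,5): code 0110 → (3.000,5.755)–(4.000,5.817)
cell (3,7): code 1101 → (3.439,8.000)–(3.000,7.833)
cell (3,8): code 1000 → (4.000,8.145)–(3.439,8.000)
cell (4,5): code 0010 → (4.000,5.817)–(4.151,6.000)
cell (4,6): code 0011 → (4.151,6.000)–(4.617,7.000)
cell (4,7): code 0011 → (4.617,7.000)–(4.181,8.000)
cell (4,8): code 0001 → (4.181,8.000)–(4.000,8.145)
total: 10 segments, chained into 1 closed loop(s), length Σ = 7.008448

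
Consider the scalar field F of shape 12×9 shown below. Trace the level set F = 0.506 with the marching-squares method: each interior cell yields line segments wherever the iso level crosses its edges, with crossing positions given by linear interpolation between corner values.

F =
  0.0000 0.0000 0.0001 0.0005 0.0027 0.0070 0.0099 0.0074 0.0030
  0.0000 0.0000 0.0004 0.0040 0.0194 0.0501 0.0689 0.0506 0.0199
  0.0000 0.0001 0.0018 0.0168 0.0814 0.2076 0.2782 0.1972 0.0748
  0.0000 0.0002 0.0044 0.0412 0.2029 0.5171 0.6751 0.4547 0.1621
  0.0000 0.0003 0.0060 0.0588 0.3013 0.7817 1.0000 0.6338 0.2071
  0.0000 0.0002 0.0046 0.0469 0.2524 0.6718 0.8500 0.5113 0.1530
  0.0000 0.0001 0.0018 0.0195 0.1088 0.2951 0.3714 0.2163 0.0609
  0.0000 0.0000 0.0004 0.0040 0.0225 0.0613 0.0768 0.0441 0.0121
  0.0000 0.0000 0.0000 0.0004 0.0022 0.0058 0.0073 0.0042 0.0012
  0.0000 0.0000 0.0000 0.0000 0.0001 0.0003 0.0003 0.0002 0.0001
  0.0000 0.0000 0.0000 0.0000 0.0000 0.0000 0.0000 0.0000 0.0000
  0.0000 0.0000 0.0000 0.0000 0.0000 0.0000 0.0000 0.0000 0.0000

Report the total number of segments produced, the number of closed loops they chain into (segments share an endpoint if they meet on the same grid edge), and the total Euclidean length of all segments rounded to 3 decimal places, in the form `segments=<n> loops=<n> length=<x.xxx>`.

cell (2,4): code 0100 → (2.964,5.000)–(3.000,4.965)
cell (2,5): code 1100 → (2.574,6.000)–(2.964,5.000)
cell (2,6): code 1000 → (3.000,6.767)–(2.574,6.000)
cell (3,4): code 0110 → (3.000,4.965)–(4.000,4.426)
cell (3,6): code 1101 → (3.286,7.000)–(3.000,6.767)
cell (3,7): code 1000 → (4.000,7.300)–(3.286,7.000)
cell (4,4): code 0110 → (4.000,4.426)–(5.000,4.605)
cell (4,7): code 1001 → (5.000,7.015)–(4.000,7.300)
cell (5,4): code 0010 → (5.000,4.605)–(5.440,5.000)
cell (5,5): code 0011 → (5.440,5.000)–(5.719,6.000)
cell (5,6): code 0011 → (5.719,6.000)–(5.018,7.000)
cell (5,7): code 0001 → (5.018,7.000)–(5.000,7.015)
total: 12 segments, chained into 1 closed loop(s), length Σ = 9.209778

segments=12 loops=1 length=9.210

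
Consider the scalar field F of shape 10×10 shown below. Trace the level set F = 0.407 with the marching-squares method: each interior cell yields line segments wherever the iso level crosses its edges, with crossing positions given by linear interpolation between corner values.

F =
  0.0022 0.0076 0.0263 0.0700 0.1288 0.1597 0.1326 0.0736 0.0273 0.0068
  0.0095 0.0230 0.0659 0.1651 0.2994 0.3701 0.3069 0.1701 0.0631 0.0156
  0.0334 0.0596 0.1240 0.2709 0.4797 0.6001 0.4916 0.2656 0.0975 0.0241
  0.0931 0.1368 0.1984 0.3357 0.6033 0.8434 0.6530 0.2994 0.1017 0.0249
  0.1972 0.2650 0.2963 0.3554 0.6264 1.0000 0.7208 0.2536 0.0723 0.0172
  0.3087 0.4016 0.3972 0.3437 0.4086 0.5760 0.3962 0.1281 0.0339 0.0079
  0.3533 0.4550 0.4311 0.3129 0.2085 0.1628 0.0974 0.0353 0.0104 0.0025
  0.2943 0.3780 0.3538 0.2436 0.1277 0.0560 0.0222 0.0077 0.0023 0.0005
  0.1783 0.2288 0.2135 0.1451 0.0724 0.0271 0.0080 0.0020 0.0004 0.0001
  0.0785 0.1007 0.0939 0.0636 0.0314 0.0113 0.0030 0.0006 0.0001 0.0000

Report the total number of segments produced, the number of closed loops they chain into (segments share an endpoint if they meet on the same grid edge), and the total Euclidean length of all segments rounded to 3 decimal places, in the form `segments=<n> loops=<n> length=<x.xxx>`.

cell (1,3): code 0100 → (1.597,4.000)–(2.000,3.652)
cell (1,4): code 1100 → (1.160,5.000)–(1.597,4.000)
cell (1,5): code 1100 → (1.542,6.000)–(1.160,5.000)
cell (1,6): code 1000 → (2.000,6.374)–(1.542,6.000)
cell (2,3): code 0110 → (2.000,3.652)–(3.000,3.266)
cell (2,6): code 1001 → (3.000,6.696)–(2.000,6.374)
cell (3,3): code 0110 → (3.000,3.266)–(4.000,3.190)
cell (3,6): code 1001 → (4.000,6.672)–(3.000,6.696)
cell (4,3): code 0110 → (4.000,3.190)–(5.000,3.975)
cell (4,5): code 1011 → (5.000,5.940)–(4.967,6.000)
cell (4,6): code 0001 → (4.967,6.000)–(4.000,6.672)
cell (5,0): code 0100 → (5.101,1.000)–(6.000,0.528)
cell (5,1): code 1100 → (5.289,2.000)–(5.101,1.000)
cell (5,2): code 1000 → (6.000,2.204)–(5.289,2.000)
cell (5,3): code 0010 → (5.000,3.975)–(5.008,4.000)
cell (5,4): code 0011 → (5.008,4.000)–(5.409,5.000)
cell (5,5): code 0001 → (5.409,5.000)–(5.000,5.940)
cell (6,0): code 0010 → (6.000,0.528)–(6.623,1.000)
cell (6,1): code 0011 → (6.623,1.000)–(6.312,2.000)
cell (6,2): code 0001 → (6.312,2.000)–(6.000,2.204)
total: 20 segments, chained into 2 closed loop(s), length Σ = 17.030550

segments=20 loops=2 length=17.031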